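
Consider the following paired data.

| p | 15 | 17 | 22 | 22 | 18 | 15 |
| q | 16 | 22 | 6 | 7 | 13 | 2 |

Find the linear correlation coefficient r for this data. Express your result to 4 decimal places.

-0.2977

n = 6, Σp = 109, Σq = 66, Σp² = 2031, Σq² = 998, Σpq = 1164
nΣpq − ΣpΣq = 6984 − 7194 = -210
nΣp² − (Σp)² = 12186 − 11881 = 305; nΣq² − (Σq)² = 5988 − 4356 = 1632
r = -210 / √(305 × 1632) = -210 / 705.5211 ≈ -0.2977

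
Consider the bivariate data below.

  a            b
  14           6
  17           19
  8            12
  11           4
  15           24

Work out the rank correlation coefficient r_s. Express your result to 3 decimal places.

0.600

Rank a: 3, 5, 1, 2, 4
Rank b: 2, 4, 3, 1, 5
d = rank(a) − rank(b): 1, 1, -2, 1, -1; Σd² = 8
ρ = 1 − 6Σd² / [n(n²−1)] = 1 − 6×8 / (5×24) = 1 − 48/120 ≈ 0.600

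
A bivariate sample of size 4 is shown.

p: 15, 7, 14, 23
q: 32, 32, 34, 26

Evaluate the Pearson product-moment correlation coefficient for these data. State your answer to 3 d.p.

-0.749

n = 4, Σp = 59, Σq = 124, Σp² = 999, Σq² = 3880, Σpq = 1778
nΣpq − ΣpΣq = 7112 − 7316 = -204
nΣp² − (Σp)² = 3996 − 3481 = 515; nΣq² − (Σq)² = 15520 − 15376 = 144
r = -204 / √(515 × 144) = -204 / 272.3233 ≈ -0.749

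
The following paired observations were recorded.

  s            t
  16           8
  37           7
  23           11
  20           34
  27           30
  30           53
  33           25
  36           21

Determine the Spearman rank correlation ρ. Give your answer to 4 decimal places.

-0.1667

Rank s: 1, 8, 3, 2, 4, 5, 6, 7
Rank t: 2, 1, 3, 7, 6, 8, 5, 4
d = rank(s) − rank(t): -1, 7, 0, -5, -2, -3, 1, 3; Σd² = 98
ρ = 1 − 6Σd² / [n(n²−1)] = 1 − 6×98 / (8×63) = 1 − 588/504 ≈ -0.1667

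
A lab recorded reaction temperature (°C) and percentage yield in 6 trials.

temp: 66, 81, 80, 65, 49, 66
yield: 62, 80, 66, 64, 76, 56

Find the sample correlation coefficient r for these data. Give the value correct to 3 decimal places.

n = 6, Σx = 407, Σy = 404, Σx² = 28299, Σy² = 27608, Σxy = 27432
nΣxy − ΣxΣy = 164592 − 164428 = 164
nΣx² − (Σx)² = 169794 − 165649 = 4145; nΣy² − (Σy)² = 165648 − 163216 = 2432
r = 164 / √(4145 × 2432) = 164 / 3175.0024 ≈ 0.052

0.052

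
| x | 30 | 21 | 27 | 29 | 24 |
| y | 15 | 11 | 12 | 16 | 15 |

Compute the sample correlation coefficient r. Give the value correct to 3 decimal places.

n = 5, Σx = 131, Σy = 69, Σx² = 3487, Σy² = 971, Σxy = 1829
nΣxy − ΣxΣy = 9145 − 9039 = 106
nΣx² − (Σx)² = 17435 − 17161 = 274; nΣy² − (Σy)² = 4855 − 4761 = 94
r = 106 / √(274 × 94) = 106 / 160.4868 ≈ 0.660

0.660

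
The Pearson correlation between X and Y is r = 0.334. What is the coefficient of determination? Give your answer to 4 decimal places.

0.1116

r² = (0.334)² = 0.1116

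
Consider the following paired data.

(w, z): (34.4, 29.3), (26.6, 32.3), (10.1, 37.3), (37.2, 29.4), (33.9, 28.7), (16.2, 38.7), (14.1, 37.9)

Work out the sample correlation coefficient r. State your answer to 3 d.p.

n = 7, Σw = 172.5, Σz = 233.6, Σw² = 4987.23, Σz² = 7915.22, Σwz = 5471.77
nΣwz − ΣwΣz = 38302.39 − 40296 = -1993.61
nΣw² − (Σw)² = 34910.61 − 29756.25 = 5154.36; nΣz² − (Σz)² = 55406.54 − 54568.96 = 837.58
r = -1993.61 / √(5154.36 × 837.58) = -1993.61 / 2077.7846 ≈ -0.959

-0.959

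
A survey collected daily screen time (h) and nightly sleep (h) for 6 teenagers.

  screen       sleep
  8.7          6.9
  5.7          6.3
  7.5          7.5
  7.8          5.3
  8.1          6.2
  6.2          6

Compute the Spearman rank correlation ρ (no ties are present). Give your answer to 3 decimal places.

Rank screen: 6, 1, 3, 4, 5, 2
Rank sleep: 5, 4, 6, 1, 3, 2
d = rank(screen) − rank(sleep): 1, -3, -3, 3, 2, 0; Σd² = 32
ρ = 1 − 6Σd² / [n(n²−1)] = 1 − 6×32 / (6×35) = 1 − 192/210 ≈ 0.086

0.086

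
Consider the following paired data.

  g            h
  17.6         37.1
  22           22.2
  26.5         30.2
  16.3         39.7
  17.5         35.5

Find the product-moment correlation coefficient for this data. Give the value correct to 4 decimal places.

-0.6858

n = 5, Σg = 99.9, Σh = 164.7, Σg² = 2067.95, Σh² = 5617.63, Σgh = 3210.02
nΣgh − ΣgΣh = 16050.1 − 16453.53 = -403.43
nΣg² − (Σg)² = 10339.75 − 9980.01 = 359.74; nΣh² − (Σh)² = 28088.15 − 27126.09 = 962.06
r = -403.43 / √(359.74 × 962.06) = -403.43 / 588.2954 ≈ -0.6858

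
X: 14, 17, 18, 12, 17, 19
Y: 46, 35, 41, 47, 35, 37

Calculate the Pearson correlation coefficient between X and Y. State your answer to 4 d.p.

-0.8048

n = 6, ΣX = 97, ΣY = 241, ΣX² = 1603, ΣY² = 9825, ΣXY = 3839
nΣXY − ΣXΣY = 23034 − 23377 = -343
nΣX² − (ΣX)² = 9618 − 9409 = 209; nΣY² − (ΣY)² = 58950 − 58081 = 869
r = -343 / √(209 × 869) = -343 / 426.1702 ≈ -0.8048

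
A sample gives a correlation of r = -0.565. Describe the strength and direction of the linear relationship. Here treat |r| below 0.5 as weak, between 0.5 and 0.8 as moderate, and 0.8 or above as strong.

r = -0.565 < 0 so the relationship is negative.
|r| = 0.565, which falls in the moderate range.

moderate negative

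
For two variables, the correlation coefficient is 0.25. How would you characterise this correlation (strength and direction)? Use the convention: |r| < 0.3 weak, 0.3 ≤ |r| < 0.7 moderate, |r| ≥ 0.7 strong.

r = 0.25 > 0 so the relationship is positive.
|r| = 0.25, which falls in the weak range.

weak positive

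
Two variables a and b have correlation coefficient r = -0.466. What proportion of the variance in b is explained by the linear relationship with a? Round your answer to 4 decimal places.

0.2172

r² = (-0.466)² = 0.2172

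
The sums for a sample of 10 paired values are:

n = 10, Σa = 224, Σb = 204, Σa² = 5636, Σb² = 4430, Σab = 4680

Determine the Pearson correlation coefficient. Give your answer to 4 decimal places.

0.2710

r = (nΣab − ΣaΣb) / √[(nΣa² − (Σa)²)(nΣb² − (Σb)²)]
Numerator: 10×4680 − 224×204 = 1104
Denominator: √[(56360 − 50176)(44300 − 41616)] = √[6184 × 2684] = 4074.0466
r = 1104 / 4074.0466 ≈ 0.2710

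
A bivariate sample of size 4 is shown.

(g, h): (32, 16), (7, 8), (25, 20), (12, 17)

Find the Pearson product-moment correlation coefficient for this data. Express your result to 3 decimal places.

0.638

n = 4, Σg = 76, Σh = 61, Σg² = 1842, Σh² = 1009, Σgh = 1272
nΣgh − ΣgΣh = 5088 − 4636 = 452
nΣg² − (Σg)² = 7368 − 5776 = 1592; nΣh² − (Σh)² = 4036 − 3721 = 315
r = 452 / √(1592 × 315) = 452 / 708.1525 ≈ 0.638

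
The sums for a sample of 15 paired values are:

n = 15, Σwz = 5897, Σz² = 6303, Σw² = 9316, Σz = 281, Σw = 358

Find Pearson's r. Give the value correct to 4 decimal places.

r = (nΣwz − ΣwΣz) / √[(nΣw² − (Σw)²)(nΣz² − (Σz)²)]
Numerator: 15×5897 − 358×281 = -12143
Denominator: √[(139740 − 128164)(94545 − 78961)] = √[11576 × 15584] = 13431.3210
r = -12143 / 13431.3210 ≈ -0.9041

-0.9041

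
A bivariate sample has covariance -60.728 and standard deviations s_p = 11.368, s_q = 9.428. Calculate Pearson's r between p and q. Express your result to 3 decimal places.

r = Cov(p,q) / (s_p · s_q) = -60.728 / (11.368 × 9.428)
  = -60.728 / 107.1775 ≈ -0.567

-0.567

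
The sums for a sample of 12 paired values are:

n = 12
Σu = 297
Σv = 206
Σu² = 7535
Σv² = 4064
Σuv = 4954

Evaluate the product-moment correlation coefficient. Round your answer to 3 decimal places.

-0.463

r = (nΣuv − ΣuΣv) / √[(nΣu² − (Σu)²)(nΣv² − (Σv)²)]
Numerator: 12×4954 − 297×206 = -1734
Denominator: √[(90420 − 88209)(48768 − 42436)] = √[2211 × 6332] = 3741.6643
r = -1734 / 3741.6643 ≈ -0.463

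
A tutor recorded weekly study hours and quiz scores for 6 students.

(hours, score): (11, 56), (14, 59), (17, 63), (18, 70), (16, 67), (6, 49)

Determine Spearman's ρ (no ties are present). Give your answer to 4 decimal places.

Rank hours: 2, 3, 5, 6, 4, 1
Rank score: 2, 3, 4, 6, 5, 1
d = rank(hours) − rank(score): 0, 0, 1, 0, -1, 0; Σd² = 2
ρ = 1 − 6Σd² / [n(n²−1)] = 1 − 6×2 / (6×35) = 1 − 12/210 ≈ 0.9429

0.9429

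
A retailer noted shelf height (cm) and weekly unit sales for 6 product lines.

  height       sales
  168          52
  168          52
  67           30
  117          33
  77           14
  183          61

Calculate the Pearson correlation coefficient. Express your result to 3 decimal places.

n = 6, Σx = 780, Σy = 242, Σx² = 114044, Σy² = 11314, Σxy = 35584
nΣxy − ΣxΣy = 213504 − 188760 = 24744
nΣx² − (Σx)² = 684264 − 608400 = 75864; nΣy² − (Σy)² = 67884 − 58564 = 9320
r = 24744 / √(75864 × 9320) = 24744 / 26590.4584 ≈ 0.931

0.931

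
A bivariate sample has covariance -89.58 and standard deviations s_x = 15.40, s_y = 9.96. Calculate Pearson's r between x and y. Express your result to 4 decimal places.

r = Cov(x,y) / (s_x · s_y) = -89.58 / (15.40 × 9.96)
  = -89.58 / 153.3840 ≈ -0.5840

-0.5840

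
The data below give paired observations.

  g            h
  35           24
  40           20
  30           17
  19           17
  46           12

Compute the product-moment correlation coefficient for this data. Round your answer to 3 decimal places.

-0.193

n = 5, Σg = 170, Σh = 90, Σg² = 6202, Σh² = 1698, Σgh = 3025
nΣgh − ΣgΣh = 15125 − 15300 = -175
nΣg² − (Σg)² = 31010 − 28900 = 2110; nΣh² − (Σh)² = 8490 − 8100 = 390
r = -175 / √(2110 × 390) = -175 / 907.1384 ≈ -0.193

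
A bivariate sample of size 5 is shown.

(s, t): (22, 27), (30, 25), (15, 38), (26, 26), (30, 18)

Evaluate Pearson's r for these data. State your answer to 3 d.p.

n = 5, Σs = 123, Σt = 134, Σs² = 3185, Σt² = 3798, Σst = 3130
nΣst − ΣsΣt = 15650 − 16482 = -832
nΣs² − (Σs)² = 15925 − 15129 = 796; nΣt² − (Σt)² = 18990 − 17956 = 1034
r = -832 / √(796 × 1034) = -832 / 907.2287 ≈ -0.917

-0.917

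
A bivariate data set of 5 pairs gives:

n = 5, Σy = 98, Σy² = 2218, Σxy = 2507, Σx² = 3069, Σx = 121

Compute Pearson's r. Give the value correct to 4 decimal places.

r = (nΣxy − ΣxΣy) / √[(nΣx² − (Σx)²)(nΣy² − (Σy)²)]
Numerator: 5×2507 − 121×98 = 677
Denominator: √[(15345 − 14641)(11090 − 9604)] = √[704 × 1486] = 1022.8118
r = 677 / 1022.8118 ≈ 0.6619

0.6619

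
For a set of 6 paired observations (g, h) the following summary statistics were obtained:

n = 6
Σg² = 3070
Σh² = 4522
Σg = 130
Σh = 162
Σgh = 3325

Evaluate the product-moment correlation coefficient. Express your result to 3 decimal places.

-0.955

r = (nΣgh − ΣgΣh) / √[(nΣg² − (Σg)²)(nΣh² − (Σh)²)]
Numerator: 6×3325 − 130×162 = -1110
Denominator: √[(18420 − 16900)(27132 − 26244)] = √[1520 × 888] = 1161.7917
r = -1110 / 1161.7917 ≈ -0.955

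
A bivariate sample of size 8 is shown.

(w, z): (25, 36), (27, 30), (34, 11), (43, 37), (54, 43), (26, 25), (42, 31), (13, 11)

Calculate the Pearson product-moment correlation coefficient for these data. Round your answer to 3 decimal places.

0.657

n = 8, Σw = 264, Σz = 224, Σw² = 9884, Σz² = 7242, Σwz = 8092
nΣwz − ΣwΣz = 64736 − 59136 = 5600
nΣw² − (Σw)² = 79072 − 69696 = 9376; nΣz² − (Σz)² = 57936 − 50176 = 7760
r = 5600 / √(9376 × 7760) = 5600 / 8529.8159 ≈ 0.657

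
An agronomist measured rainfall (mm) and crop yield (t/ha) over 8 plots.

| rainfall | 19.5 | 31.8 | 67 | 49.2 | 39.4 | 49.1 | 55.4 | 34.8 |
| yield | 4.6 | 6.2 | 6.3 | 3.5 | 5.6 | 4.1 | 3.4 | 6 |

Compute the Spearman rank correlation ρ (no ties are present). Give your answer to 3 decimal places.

Rank rainfall: 1, 2, 8, 6, 4, 5, 7, 3
Rank yield: 4, 7, 8, 2, 5, 3, 1, 6
d = rank(rainfall) − rank(yield): -3, -5, 0, 4, -1, 2, 6, -3; Σd² = 100
ρ = 1 − 6Σd² / [n(n²−1)] = 1 − 6×100 / (8×63) = 1 − 600/504 ≈ -0.190

-0.190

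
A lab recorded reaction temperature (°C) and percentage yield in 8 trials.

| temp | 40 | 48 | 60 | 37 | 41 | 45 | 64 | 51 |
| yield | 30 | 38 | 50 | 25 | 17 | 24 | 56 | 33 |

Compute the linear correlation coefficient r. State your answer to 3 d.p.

0.912

n = 8, Σx = 386, Σy = 273, Σx² = 19276, Σy² = 10559, Σxy = 13993
nΣxy − ΣxΣy = 111944 − 105378 = 6566
nΣx² − (Σx)² = 154208 − 148996 = 5212; nΣy² − (Σy)² = 84472 − 74529 = 9943
r = 6566 / √(5212 × 9943) = 6566 / 7198.8135 ≈ 0.912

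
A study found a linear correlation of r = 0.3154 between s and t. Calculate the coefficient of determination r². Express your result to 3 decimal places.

r² = (0.3154)² = 0.099

0.099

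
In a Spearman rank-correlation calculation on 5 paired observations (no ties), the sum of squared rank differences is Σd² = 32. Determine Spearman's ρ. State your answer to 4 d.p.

ρ = 1 − 6Σd² / [n(n²−1)] = 1 − 6×32 / (5×24)
  = 1 − 192/120 = 1 − 1.60000 ≈ -0.6000

-0.6000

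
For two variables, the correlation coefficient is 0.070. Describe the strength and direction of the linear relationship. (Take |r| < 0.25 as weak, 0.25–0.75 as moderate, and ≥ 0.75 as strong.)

r = 0.070 > 0 so the relationship is positive.
|r| = 0.070, which falls in the weak range.

weak positive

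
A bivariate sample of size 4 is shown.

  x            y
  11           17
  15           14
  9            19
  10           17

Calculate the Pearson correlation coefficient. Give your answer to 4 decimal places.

n = 4, Σx = 45, Σy = 67, Σx² = 527, Σy² = 1135, Σxy = 738
nΣxy − ΣxΣy = 2952 − 3015 = -63
nΣx² − (Σx)² = 2108 − 2025 = 83; nΣy² − (Σy)² = 4540 − 4489 = 51
r = -63 / √(83 × 51) = -63 / 65.0615 ≈ -0.9683

-0.9683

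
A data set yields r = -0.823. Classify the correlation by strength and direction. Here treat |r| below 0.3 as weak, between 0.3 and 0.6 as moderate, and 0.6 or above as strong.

strong negative

r = -0.823 < 0 so the relationship is negative.
|r| = 0.823, which falls in the strong range.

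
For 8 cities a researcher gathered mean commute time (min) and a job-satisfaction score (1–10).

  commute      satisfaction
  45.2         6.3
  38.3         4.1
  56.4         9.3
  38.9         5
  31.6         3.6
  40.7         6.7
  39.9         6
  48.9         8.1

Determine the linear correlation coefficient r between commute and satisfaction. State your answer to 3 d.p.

n = 8, Σx = 339.9, Σy = 49.1, Σx² = 14842.37, Σy² = 327.45, Σxy = 2182.75
nΣxy − ΣxΣy = 17462 − 16689.09 = 772.91
nΣx² − (Σx)² = 118738.96 − 115532.01 = 3206.95; nΣy² − (Σy)² = 2619.6 − 2410.81 = 208.79
r = 772.91 / √(3206.95 × 208.79) = 772.91 / 818.2781 ≈ 0.945

0.945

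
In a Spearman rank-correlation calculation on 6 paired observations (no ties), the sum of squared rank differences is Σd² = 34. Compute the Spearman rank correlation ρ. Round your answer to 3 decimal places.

ρ = 1 − 6Σd² / [n(n²−1)] = 1 − 6×34 / (6×35)
  = 1 − 204/210 = 1 − 0.9714 ≈ 0.029

0.029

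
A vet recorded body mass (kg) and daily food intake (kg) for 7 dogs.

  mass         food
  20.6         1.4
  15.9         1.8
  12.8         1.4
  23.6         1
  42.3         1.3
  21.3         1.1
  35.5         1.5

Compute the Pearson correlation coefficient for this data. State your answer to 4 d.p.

n = 7, Σx = 172, Σy = 9.5, Σx² = 4901.2, Σy² = 13.31, Σxy = 230.65
nΣxy − ΣxΣy = 1614.55 − 1634 = -19.45
nΣx² − (Σx)² = 34308.4 − 29584 = 4724.4; nΣy² − (Σy)² = 93.17 − 90.25 = 2.92
r = -19.45 / √(4724.4 × 2.92) = -19.45 / 117.4532 ≈ -0.1656

-0.1656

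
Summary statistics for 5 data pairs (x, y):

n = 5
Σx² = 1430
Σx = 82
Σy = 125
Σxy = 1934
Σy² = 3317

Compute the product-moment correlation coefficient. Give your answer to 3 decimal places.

r = (nΣxy − ΣxΣy) / √[(nΣx² − (Σx)²)(nΣy² − (Σy)²)]
Numerator: 5×1934 − 82×125 = -580
Denominator: √[(7150 − 6724)(16585 − 15625)] = √[426 × 960] = 639.4998
r = -580 / 639.4998 ≈ -0.907

-0.907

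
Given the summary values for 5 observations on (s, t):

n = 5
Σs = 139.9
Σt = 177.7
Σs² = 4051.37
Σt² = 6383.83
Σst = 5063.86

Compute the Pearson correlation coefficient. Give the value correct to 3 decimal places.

r = (nΣst − ΣsΣt) / √[(nΣs² − (Σs)²)(nΣt² − (Σt)²)]
Numerator: 5×5063.86 − 139.9×177.7 = 459.07
Denominator: √[(20256.85 − 19572.01)(31919.15 − 31577.29)] = √[684.84 × 341.86] = 483.8589
r = 459.07 / 483.8589 ≈ 0.949

0.949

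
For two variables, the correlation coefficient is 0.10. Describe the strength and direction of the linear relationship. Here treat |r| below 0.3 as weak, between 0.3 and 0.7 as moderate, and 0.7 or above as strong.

weak positive

r = 0.10 > 0 so the relationship is positive.
|r| = 0.10, which falls in the weak range.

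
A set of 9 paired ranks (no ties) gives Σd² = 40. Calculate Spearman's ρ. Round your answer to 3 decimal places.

ρ = 1 − 6Σd² / [n(n²−1)] = 1 − 6×40 / (9×80)
  = 1 − 240/720 = 1 − 0.3333 ≈ 0.667

0.667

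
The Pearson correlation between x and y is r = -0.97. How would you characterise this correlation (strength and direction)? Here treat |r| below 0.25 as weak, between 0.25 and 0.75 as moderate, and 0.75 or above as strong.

strong negative

r = -0.97 < 0 so the relationship is negative.
|r| = 0.97, which falls in the strong range.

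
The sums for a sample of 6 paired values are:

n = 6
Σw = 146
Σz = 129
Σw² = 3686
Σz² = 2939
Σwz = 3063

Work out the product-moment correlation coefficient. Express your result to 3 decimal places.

r = (nΣwz − ΣwΣz) / √[(nΣw² − (Σw)²)(nΣz² − (Σz)²)]
Numerator: 6×3063 − 146×129 = -456
Denominator: √[(22116 − 21316)(17634 − 16641)] = √[800 × 993] = 891.2912
r = -456 / 891.2912 ≈ -0.512

-0.512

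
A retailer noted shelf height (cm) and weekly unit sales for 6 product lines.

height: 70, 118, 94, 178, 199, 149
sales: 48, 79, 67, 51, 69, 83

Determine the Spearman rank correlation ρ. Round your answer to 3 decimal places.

0.371

Rank height: 1, 3, 2, 5, 6, 4
Rank sales: 1, 5, 3, 2, 4, 6
d = rank(height) − rank(sales): 0, -2, -1, 3, 2, -2; Σd² = 22
ρ = 1 − 6Σd² / [n(n²−1)] = 1 − 6×22 / (6×35) = 1 − 132/210 ≈ 0.371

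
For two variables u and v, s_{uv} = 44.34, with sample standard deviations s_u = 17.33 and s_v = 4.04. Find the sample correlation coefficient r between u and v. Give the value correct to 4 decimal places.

0.6333

r = Cov(u,v) / (s_u · s_v) = 44.34 / (17.33 × 4.04)
  = 44.34 / 70.0132 ≈ 0.6333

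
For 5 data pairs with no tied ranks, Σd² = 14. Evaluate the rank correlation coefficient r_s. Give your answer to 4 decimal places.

0.3000

ρ = 1 − 6Σd² / [n(n²−1)] = 1 − 6×14 / (5×24)
  = 1 − 84/120 = 1 − 0.70000 ≈ 0.3000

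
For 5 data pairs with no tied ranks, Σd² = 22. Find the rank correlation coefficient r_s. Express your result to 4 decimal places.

ρ = 1 − 6Σd² / [n(n²−1)] = 1 − 6×22 / (5×24)
  = 1 − 132/120 = 1 − 1.10000 ≈ -0.1000

-0.1000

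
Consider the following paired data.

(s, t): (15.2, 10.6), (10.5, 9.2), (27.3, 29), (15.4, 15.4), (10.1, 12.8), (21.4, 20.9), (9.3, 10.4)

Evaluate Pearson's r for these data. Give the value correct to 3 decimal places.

0.943

n = 7, Σs = 109.2, Σt = 108.3, Σs² = 1970.2, Σt² = 1983.97, Σst = 1959.84
nΣst − ΣsΣt = 13718.88 − 11826.36 = 1892.52
nΣs² − (Σs)² = 13791.4 − 11924.64 = 1866.76; nΣt² − (Σt)² = 13887.79 − 11728.89 = 2158.9
r = 1892.52 / √(1866.76 × 2158.9) = 1892.52 / 2007.5229 ≈ 0.943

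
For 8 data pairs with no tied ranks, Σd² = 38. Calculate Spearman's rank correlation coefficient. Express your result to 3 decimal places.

ρ = 1 − 6Σd² / [n(n²−1)] = 1 − 6×38 / (8×63)
  = 1 − 228/504 = 1 − 0.4524 ≈ 0.548

0.548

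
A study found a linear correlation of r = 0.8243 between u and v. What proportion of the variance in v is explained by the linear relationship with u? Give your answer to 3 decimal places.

0.679

r² = (0.8243)² = 0.679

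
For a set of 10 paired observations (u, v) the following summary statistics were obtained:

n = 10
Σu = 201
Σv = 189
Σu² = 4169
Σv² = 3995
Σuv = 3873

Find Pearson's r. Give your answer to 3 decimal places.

0.317

r = (nΣuv − ΣuΣv) / √[(nΣu² − (Σu)²)(nΣv² − (Σv)²)]
Numerator: 10×3873 − 201×189 = 741
Denominator: √[(41690 − 40401)(39950 − 35721)] = √[1289 × 4229] = 2334.7764
r = 741 / 2334.7764 ≈ 0.317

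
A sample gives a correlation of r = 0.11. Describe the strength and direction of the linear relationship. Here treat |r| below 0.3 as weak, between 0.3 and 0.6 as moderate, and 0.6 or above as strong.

weak positive

r = 0.11 > 0 so the relationship is positive.
|r| = 0.11, which falls in the weak range.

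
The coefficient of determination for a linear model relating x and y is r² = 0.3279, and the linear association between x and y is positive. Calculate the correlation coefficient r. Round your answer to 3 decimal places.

0.573

|r| = √0.3279 = 0.573
The association is positive, so r = 0.573.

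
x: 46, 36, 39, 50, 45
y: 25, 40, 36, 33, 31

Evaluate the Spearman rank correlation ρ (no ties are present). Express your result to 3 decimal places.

-0.700

Rank x: 4, 1, 2, 5, 3
Rank y: 1, 5, 4, 3, 2
d = rank(x) − rank(y): 3, -4, -2, 2, 1; Σd² = 34
ρ = 1 − 6Σd² / [n(n²−1)] = 1 − 6×34 / (5×24) = 1 − 204/120 ≈ -0.700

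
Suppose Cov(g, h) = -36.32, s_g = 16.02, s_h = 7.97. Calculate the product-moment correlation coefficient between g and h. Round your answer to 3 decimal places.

-0.284

r = Cov(g,h) / (s_g · s_h) = -36.32 / (16.02 × 7.97)
  = -36.32 / 127.6794 ≈ -0.284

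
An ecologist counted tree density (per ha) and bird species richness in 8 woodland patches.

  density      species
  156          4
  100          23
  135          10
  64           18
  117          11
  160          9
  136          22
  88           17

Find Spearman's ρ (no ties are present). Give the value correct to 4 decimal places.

-0.6190

Rank density: 7, 3, 5, 1, 4, 8, 6, 2
Rank species: 1, 8, 3, 6, 4, 2, 7, 5
d = rank(density) − rank(species): 6, -5, 2, -5, 0, 6, -1, -3; Σd² = 136
ρ = 1 − 6Σd² / [n(n²−1)] = 1 − 6×136 / (8×63) = 1 − 816/504 ≈ -0.6190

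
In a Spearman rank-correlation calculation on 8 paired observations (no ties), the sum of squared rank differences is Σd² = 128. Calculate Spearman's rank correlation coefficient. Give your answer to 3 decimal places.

ρ = 1 − 6Σd² / [n(n²−1)] = 1 − 6×128 / (8×63)
  = 1 − 768/504 = 1 − 1.5238 ≈ -0.524

-0.524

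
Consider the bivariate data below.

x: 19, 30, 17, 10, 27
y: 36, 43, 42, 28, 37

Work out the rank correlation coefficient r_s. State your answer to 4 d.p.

Rank x: 3, 5, 2, 1, 4
Rank y: 2, 5, 4, 1, 3
d = rank(x) − rank(y): 1, 0, -2, 0, 1; Σd² = 6
ρ = 1 − 6Σd² / [n(n²−1)] = 1 − 6×6 / (5×24) = 1 − 36/120 ≈ 0.7000

0.7000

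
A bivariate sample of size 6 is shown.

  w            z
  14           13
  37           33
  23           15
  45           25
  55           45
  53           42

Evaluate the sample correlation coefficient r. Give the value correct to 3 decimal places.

0.924

n = 6, Σw = 227, Σz = 173, Σw² = 9953, Σz² = 5897, Σwz = 7574
nΣwz − ΣwΣz = 45444 − 39271 = 6173
nΣw² − (Σw)² = 59718 − 51529 = 8189; nΣz² − (Σz)² = 35382 − 29929 = 5453
r = 6173 / √(8189 × 5453) = 6173 / 6682.4110 ≈ 0.924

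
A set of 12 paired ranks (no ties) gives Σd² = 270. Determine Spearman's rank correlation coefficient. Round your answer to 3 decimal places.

0.056

ρ = 1 − 6Σd² / [n(n²−1)] = 1 − 6×270 / (12×143)
  = 1 − 1620/1716 = 1 − 0.9441 ≈ 0.056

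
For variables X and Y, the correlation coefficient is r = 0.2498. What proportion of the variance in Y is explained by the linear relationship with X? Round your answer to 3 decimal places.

r² = (0.2498)² = 0.062

0.062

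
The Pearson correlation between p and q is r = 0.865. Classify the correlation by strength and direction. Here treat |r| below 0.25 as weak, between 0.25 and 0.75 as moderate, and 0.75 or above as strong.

r = 0.865 > 0 so the relationship is positive.
|r| = 0.865, which falls in the strong range.

strong positive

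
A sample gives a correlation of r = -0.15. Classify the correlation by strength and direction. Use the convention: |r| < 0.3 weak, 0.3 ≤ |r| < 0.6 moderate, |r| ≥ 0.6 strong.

r = -0.15 < 0 so the relationship is negative.
|r| = 0.15, which falls in the weak range.

weak negative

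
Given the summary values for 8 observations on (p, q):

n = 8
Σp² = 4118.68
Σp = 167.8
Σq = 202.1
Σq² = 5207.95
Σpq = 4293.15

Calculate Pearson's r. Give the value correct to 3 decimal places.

r = (nΣpq − ΣpΣq) / √[(nΣp² − (Σp)²)(nΣq² − (Σq)²)]
Numerator: 8×4293.15 − 167.8×202.1 = 432.82
Denominator: √[(32949.44 − 28156.84)(41663.6 − 40844.41)] = √[4792.6 × 819.19] = 1981.4263
r = 432.82 / 1981.4263 ≈ 0.218

0.218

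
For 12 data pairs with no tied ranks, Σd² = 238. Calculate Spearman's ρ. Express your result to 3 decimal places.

ρ = 1 − 6Σd² / [n(n²−1)] = 1 − 6×238 / (12×143)
  = 1 − 1428/1716 = 1 − 0.8322 ≈ 0.168

0.168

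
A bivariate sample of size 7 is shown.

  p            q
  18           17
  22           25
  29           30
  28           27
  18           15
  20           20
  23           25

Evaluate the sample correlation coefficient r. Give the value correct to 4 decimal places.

0.9374

n = 7, Σp = 158, Σq = 159, Σp² = 3686, Σq² = 3793, Σpq = 3727
nΣpq − ΣpΣq = 26089 − 25122 = 967
nΣp² − (Σp)² = 25802 − 24964 = 838; nΣq² − (Σq)² = 26551 − 25281 = 1270
r = 967 / √(838 × 1270) = 967 / 1031.6298 ≈ 0.9374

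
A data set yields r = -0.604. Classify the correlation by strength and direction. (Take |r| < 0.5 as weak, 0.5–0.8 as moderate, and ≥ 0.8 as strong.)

moderate negative

r = -0.604 < 0 so the relationship is negative.
|r| = 0.604, which falls in the moderate range.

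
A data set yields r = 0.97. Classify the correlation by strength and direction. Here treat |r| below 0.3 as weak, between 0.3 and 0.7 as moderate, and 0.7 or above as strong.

r = 0.97 > 0 so the relationship is positive.
|r| = 0.97, which falls in the strong range.

strong positive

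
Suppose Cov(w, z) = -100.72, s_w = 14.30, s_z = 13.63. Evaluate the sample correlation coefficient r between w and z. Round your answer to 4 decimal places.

r = Cov(w,z) / (s_w · s_z) = -100.72 / (14.30 × 13.63)
  = -100.72 / 194.9090 ≈ -0.5168

-0.5168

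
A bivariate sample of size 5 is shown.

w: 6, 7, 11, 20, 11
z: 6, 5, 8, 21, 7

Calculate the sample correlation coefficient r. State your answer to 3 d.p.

n = 5, Σw = 55, Σz = 47, Σw² = 727, Σz² = 615, Σwz = 656
nΣwz − ΣwΣz = 3280 − 2585 = 695
nΣw² − (Σw)² = 3635 − 3025 = 610; nΣz² − (Σz)² = 3075 − 2209 = 866
r = 695 / √(610 × 866) = 695 / 726.8150 ≈ 0.956

0.956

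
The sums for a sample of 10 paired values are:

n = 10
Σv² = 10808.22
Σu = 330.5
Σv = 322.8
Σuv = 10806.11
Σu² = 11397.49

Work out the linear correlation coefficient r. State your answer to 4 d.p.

r = (nΣuv − ΣuΣv) / √[(nΣu² − (Σu)²)(nΣv² − (Σv)²)]
Numerator: 10×10806.11 − 330.5×322.8 = 1375.7
Denominator: √[(113974.9 − 109230.25)(108082.2 − 104199.84)] = √[4744.65 × 3882.36] = 4291.9039
r = 1375.7 / 4291.9039 ≈ 0.3205

0.3205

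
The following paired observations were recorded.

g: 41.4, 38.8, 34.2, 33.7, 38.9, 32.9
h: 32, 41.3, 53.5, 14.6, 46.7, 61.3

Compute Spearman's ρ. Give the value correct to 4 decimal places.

Rank g: 6, 4, 3, 2, 5, 1
Rank h: 2, 3, 5, 1, 4, 6
d = rank(g) − rank(h): 4, 1, -2, 1, 1, -5; Σd² = 48
ρ = 1 − 6Σd² / [n(n²−1)] = 1 − 6×48 / (6×35) = 1 − 288/210 ≈ -0.3714

-0.3714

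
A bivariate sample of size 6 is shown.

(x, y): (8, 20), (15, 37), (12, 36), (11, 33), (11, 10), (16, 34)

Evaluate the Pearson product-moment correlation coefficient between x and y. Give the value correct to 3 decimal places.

0.600

n = 6, Σx = 73, Σy = 170, Σx² = 931, Σy² = 5410, Σxy = 2164
nΣxy − ΣxΣy = 12984 − 12410 = 574
nΣx² − (Σx)² = 5586 − 5329 = 257; nΣy² − (Σy)² = 32460 − 28900 = 3560
r = 574 / √(257 × 3560) = 574 / 956.5145 ≈ 0.600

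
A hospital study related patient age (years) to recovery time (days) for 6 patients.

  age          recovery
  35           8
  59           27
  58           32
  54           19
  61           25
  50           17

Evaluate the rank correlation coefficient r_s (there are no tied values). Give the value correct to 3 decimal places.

0.771

Rank age: 1, 5, 4, 3, 6, 2
Rank recovery: 1, 5, 6, 3, 4, 2
d = rank(age) − rank(recovery): 0, 0, -2, 0, 2, 0; Σd² = 8
ρ = 1 − 6Σd² / [n(n²−1)] = 1 − 6×8 / (6×35) = 1 − 48/210 ≈ 0.771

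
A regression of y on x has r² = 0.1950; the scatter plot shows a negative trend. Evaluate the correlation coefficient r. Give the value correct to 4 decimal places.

-0.4416

|r| = √0.1950 = 0.4416
The association is negative, so r = −0.4416.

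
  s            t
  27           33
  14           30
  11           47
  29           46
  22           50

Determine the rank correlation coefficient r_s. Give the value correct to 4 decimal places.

-0.1000

Rank s: 4, 2, 1, 5, 3
Rank t: 2, 1, 4, 3, 5
d = rank(s) − rank(t): 2, 1, -3, 2, -2; Σd² = 22
ρ = 1 − 6Σd² / [n(n²−1)] = 1 − 6×22 / (5×24) = 1 − 132/120 ≈ -0.1000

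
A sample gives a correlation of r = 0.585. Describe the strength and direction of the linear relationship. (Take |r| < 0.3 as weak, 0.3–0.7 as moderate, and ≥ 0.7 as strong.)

r = 0.585 > 0 so the relationship is positive.
|r| = 0.585, which falls in the moderate range.

moderate positive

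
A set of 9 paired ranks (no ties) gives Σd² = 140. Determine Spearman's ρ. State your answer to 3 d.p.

-0.167

ρ = 1 − 6Σd² / [n(n²−1)] = 1 − 6×140 / (9×80)
  = 1 − 840/720 = 1 − 1.1667 ≈ -0.167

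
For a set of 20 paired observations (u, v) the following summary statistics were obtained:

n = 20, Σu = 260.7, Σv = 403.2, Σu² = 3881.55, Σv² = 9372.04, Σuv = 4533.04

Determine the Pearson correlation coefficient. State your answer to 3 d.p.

r = (nΣuv − ΣuΣv) / √[(nΣu² − (Σu)²)(nΣv² − (Σv)²)]
Numerator: 20×4533.04 − 260.7×403.2 = -14453.44
Denominator: √[(77631 − 67964.49)(187440.8 − 162570.24)] = √[9666.51 × 24870.56] = 15505.2093
r = -14453.44 / 15505.2093 ≈ -0.932

-0.932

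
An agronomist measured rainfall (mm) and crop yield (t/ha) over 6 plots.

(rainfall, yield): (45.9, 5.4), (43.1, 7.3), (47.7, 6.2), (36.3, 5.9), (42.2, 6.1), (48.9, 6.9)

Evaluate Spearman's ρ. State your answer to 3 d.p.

0.371

Rank rainfall: 4, 3, 5, 1, 2, 6
Rank yield: 1, 6, 4, 2, 3, 5
d = rank(rainfall) − rank(yield): 3, -3, 1, -1, -1, 1; Σd² = 22
ρ = 1 − 6Σd² / [n(n²−1)] = 1 − 6×22 / (6×35) = 1 − 132/210 ≈ 0.371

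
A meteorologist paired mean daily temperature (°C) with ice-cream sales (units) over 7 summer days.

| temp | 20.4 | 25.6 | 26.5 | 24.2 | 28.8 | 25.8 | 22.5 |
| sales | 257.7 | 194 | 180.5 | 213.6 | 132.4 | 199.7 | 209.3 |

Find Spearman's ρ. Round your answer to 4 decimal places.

Rank temp: 1, 4, 6, 3, 7, 5, 2
Rank sales: 7, 3, 2, 6, 1, 4, 5
d = rank(temp) − rank(sales): -6, 1, 4, -3, 6, 1, -3; Σd² = 108
ρ = 1 − 6Σd² / [n(n²−1)] = 1 − 6×108 / (7×48) = 1 − 648/336 ≈ -0.9286

-0.9286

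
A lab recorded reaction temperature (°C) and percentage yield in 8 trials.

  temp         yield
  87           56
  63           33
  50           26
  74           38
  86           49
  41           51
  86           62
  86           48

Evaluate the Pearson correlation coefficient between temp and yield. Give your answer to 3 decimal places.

n = 8, Σx = 573, Σy = 363, Σx² = 43383, Σy² = 17495, Σxy = 26828
nΣxy − ΣxΣy = 214624 − 207999 = 6625
nΣx² − (Σx)² = 347064 − 328329 = 18735; nΣy² − (Σy)² = 139960 − 131769 = 8191
r = 6625 / √(18735 × 8191) = 6625 / 12387.8321 ≈ 0.535

0.535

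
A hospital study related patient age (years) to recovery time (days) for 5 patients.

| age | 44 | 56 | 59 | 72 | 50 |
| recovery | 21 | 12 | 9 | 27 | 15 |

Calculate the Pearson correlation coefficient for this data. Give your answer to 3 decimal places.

0.329

n = 5, Σx = 281, Σy = 84, Σx² = 16237, Σy² = 1620, Σxy = 4821
nΣxy − ΣxΣy = 24105 − 23604 = 501
nΣx² − (Σx)² = 81185 − 78961 = 2224; nΣy² − (Σy)² = 8100 − 7056 = 1044
r = 501 / √(2224 × 1044) = 501 / 1523.7638 ≈ 0.329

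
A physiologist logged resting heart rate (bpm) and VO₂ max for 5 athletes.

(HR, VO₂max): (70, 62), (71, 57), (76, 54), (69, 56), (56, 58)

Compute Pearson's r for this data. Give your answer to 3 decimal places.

n = 5, Σx = 342, Σy = 287, Σx² = 23614, Σy² = 16509, Σxy = 19603
nΣxy − ΣxΣy = 98015 − 98154 = -139
nΣx² − (Σx)² = 118070 − 116964 = 1106; nΣy² − (Σy)² = 82545 − 82369 = 176
r = -139 / √(1106 × 176) = -139 / 441.1984 ≈ -0.315

-0.315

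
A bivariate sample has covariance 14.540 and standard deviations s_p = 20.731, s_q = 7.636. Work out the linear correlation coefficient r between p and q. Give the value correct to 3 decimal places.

0.092

r = Cov(p,q) / (s_p · s_q) = 14.540 / (20.731 × 7.636)
  = 14.540 / 158.3019 ≈ 0.092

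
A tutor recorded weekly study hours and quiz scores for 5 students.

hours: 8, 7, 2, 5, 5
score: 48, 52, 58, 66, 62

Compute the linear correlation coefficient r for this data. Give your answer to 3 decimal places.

-0.601

n = 5, Σx = 27, Σy = 286, Σx² = 167, Σy² = 16572, Σxy = 1504
nΣxy − ΣxΣy = 7520 − 7722 = -202
nΣx² − (Σx)² = 835 − 729 = 106; nΣy² − (Σy)² = 82860 − 81796 = 1064
r = -202 / √(106 × 1064) = -202 / 335.8333 ≈ -0.601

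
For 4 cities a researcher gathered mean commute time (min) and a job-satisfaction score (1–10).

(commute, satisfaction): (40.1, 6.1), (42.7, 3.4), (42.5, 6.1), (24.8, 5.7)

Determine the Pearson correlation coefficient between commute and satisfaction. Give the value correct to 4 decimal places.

n = 4, Σx = 150.1, Σy = 21.3, Σx² = 5852.59, Σy² = 118.47, Σxy = 790.4
nΣxy − ΣxΣy = 3161.6 − 3197.13 = -35.53
nΣx² − (Σx)² = 23410.36 − 22530.01 = 880.35; nΣy² − (Σy)² = 473.88 − 453.69 = 20.19
r = -35.53 / √(880.35 × 20.19) = -35.53 / 133.3202 ≈ -0.2665

-0.2665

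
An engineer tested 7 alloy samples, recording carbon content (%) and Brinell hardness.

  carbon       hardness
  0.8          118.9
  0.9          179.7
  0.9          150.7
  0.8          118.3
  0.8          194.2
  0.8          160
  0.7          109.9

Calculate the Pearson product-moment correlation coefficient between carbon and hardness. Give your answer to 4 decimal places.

0.5378

n = 7, Σx = 5.7, Σy = 1031.7, Σx² = 4.67, Σy² = 158526.33, Σxy = 847.41
nΣxy − ΣxΣy = 5931.87 − 5880.69 = 51.18
nΣx² − (Σx)² = 32.69 − 32.49 = 0.2; nΣy² − (Σy)² = 1109684.31 − 1064404.89 = 45279.42
r = 51.18 / √(0.2 × 45279.42) = 51.18 / 95.1624 ≈ 0.5378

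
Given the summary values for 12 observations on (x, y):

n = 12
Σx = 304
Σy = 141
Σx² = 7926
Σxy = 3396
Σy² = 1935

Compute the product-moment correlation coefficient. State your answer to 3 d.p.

r = (nΣxy − ΣxΣy) / √[(nΣx² − (Σx)²)(nΣy² − (Σy)²)]
Numerator: 12×3396 − 304×141 = -2112
Denominator: √[(95112 − 92416)(23220 − 19881)] = √[2696 × 3339] = 3000.3240
r = -2112 / 3000.3240 ≈ -0.704

-0.704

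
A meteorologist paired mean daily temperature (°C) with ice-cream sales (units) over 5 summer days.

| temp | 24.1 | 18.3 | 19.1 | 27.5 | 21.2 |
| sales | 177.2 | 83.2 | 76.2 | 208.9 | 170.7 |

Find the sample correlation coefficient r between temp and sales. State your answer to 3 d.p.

0.912

n = 5, Σx = 110.2, Σy = 716.2, Σx² = 2486.2, Σy² = 116906.22, Σxy = 16612.09
nΣxy − ΣxΣy = 83060.45 − 78925.24 = 4135.21
nΣx² − (Σx)² = 12431 − 12144.04 = 286.96; nΣy² − (Σy)² = 584531.1 − 512942.44 = 71588.66
r = 4135.21 / √(286.96 × 71588.66) = 4135.21 / 4532.4477 ≈ 0.912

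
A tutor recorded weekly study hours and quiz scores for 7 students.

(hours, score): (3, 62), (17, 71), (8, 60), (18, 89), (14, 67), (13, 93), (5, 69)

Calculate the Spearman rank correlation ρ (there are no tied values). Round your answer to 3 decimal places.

Rank hours: 1, 6, 3, 7, 5, 4, 2
Rank score: 2, 5, 1, 6, 3, 7, 4
d = rank(hours) − rank(score): -1, 1, 2, 1, 2, -3, -2; Σd² = 24
ρ = 1 − 6Σd² / [n(n²−1)] = 1 − 6×24 / (7×48) = 1 − 144/336 ≈ 0.571

0.571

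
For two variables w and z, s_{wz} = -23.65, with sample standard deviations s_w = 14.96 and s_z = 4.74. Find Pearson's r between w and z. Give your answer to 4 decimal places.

-0.3335

r = Cov(w,z) / (s_w · s_z) = -23.65 / (14.96 × 4.74)
  = -23.65 / 70.9104 ≈ -0.3335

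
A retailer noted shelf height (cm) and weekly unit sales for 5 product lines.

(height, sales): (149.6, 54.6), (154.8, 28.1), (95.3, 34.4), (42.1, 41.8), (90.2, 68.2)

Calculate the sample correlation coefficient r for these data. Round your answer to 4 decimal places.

n = 5, Σx = 532, Σy = 227.1, Σx² = 65333.74, Σy² = 11352.61, Σxy = 23707.78
nΣxy − ΣxΣy = 118538.9 − 120817.2 = -2278.3
nΣx² − (Σx)² = 326668.7 − 283024 = 43644.7; nΣy² − (Σy)² = 56763.05 − 51574.41 = 5188.64
r = -2278.3 / √(43644.7 × 5188.64) = -2278.3 / 15048.4762 ≈ -0.1514

-0.1514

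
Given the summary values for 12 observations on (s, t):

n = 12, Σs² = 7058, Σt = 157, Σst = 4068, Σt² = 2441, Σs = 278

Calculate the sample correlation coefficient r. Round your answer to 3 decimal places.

0.881

r = (nΣst − ΣsΣt) / √[(nΣs² − (Σs)²)(nΣt² − (Σt)²)]
Numerator: 12×4068 − 278×157 = 5170
Denominator: √[(84696 − 77284)(29292 − 24649)] = √[7412 × 4643] = 5866.3375
r = 5170 / 5866.3375 ≈ 0.881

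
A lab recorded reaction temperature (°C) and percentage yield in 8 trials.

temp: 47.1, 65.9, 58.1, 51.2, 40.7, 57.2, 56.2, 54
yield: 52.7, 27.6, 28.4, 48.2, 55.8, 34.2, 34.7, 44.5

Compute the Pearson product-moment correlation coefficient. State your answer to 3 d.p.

n = 8, Σx = 430.4, Σy = 326.1, Σx² = 23561.04, Σy² = 14136.47, Σxy = 16999.33
nΣxy − ΣxΣy = 135994.64 − 140353.44 = -4358.8
nΣx² − (Σx)² = 188488.32 − 185244.16 = 3244.16; nΣy² − (Σy)² = 113091.76 − 106341.21 = 6750.55
r = -4358.8 / √(3244.16 × 6750.55) = -4358.8 / 4679.7291 ≈ -0.931

-0.931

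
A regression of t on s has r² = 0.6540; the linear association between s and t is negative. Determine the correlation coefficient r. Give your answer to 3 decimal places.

-0.809

|r| = √0.6540 = 0.809
The association is negative, so r = −0.809.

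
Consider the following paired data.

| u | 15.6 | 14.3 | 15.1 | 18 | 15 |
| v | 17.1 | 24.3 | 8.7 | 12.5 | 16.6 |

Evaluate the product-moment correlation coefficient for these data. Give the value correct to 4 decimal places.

n = 5, Σu = 78, Σv = 79.2, Σu² = 1224.86, Σv² = 1390.4, Σuv = 1219.62
nΣuv − ΣuΣv = 6098.1 − 6177.6 = -79.5
nΣu² − (Σu)² = 6124.3 − 6084 = 40.3; nΣv² − (Σv)² = 6952 − 6272.64 = 679.36
r = -79.5 / √(40.3 × 679.36) = -79.5 / 165.4636 ≈ -0.4805

-0.4805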